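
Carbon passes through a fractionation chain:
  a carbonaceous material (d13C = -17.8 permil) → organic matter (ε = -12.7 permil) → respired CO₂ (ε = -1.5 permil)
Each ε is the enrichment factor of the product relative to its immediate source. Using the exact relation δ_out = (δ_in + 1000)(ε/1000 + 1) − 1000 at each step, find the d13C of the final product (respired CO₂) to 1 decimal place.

step 1: δ = (-17.80 + 1000)·(-12.7/1000 + 1) − 1000 = -30.27 permil
step 2: δ = (-30.27 + 1000)·(-1.5/1000 + 1) − 1000 = -31.73 permil

-31.7 permil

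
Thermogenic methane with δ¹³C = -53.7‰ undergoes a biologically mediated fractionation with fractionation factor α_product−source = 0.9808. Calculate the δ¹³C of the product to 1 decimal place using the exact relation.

-71.9‰

δ_product = (δ_source + 1000)·α − 1000
δ_product = (-53.7 + 1000) × 0.9808 − 1000
δ_product = 928.131 − 1000 = -71.87‰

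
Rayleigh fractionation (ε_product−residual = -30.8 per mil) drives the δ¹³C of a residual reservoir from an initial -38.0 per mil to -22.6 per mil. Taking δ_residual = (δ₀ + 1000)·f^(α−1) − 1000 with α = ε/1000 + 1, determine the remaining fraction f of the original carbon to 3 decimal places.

0.597

α − 1 = ε/1000 = -0.0308
(δ_res + 1000)/(δ₀ + 1000) = (-22.6 + 1000)/(-38.0 + 1000) = 977.4/962.0 = 1.016008
f = 1.016008^(1/-0.0308) = exp(ln(1.016008)/-0.0308) = exp(0.01588/-0.0308)
f = exp(-0.5156) = 0.5971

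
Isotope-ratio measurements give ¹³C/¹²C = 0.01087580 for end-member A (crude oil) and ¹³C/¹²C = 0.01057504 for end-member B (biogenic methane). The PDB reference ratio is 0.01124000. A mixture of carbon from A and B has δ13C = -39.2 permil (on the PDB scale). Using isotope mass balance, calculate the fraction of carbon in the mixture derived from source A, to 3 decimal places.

δ_A = (0.01087580/0.01124000 − 1)×1000 = (0.967598 − 1)×1000 = -32.402 permil
δ_B = (0.01057504/0.01124000 − 1)×1000 = (0.940840 − 1)×1000 = -59.160 permil
f_A = (δ_mix − δ_B)/(δ_A − δ_B) = (-39.2 − (-59.160))/(-32.402 − (-59.160))
f_A = 19.960 / 26.758 = 0.7460

0.746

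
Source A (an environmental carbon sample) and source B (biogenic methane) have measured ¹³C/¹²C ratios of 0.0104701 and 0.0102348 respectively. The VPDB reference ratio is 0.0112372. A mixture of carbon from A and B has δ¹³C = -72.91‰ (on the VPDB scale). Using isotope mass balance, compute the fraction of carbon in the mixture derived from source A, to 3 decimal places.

δ_A = (0.0104701/0.0112372 − 1)×1000 = (0.931736 − 1)×1000 = -68.264‰
δ_B = (0.0102348/0.0112372 − 1)×1000 = (0.910796 − 1)×1000 = -89.204‰
f_A = (δ_mix − δ_B)/(δ_A − δ_B) = (-72.91 − (-89.204))/(-68.264 − (-89.204))
f_A = 16.294 / 20.939 = 0.7781

0.778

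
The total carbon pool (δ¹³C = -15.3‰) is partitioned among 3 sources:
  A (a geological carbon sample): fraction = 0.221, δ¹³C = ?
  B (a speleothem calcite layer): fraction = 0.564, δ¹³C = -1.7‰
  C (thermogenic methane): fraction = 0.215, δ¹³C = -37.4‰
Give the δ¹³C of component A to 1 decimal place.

-28.5‰

Isotope mass balance: δ_bulk = Σ fᵢ·δᵢ.
-15.3 = 0.221×δ_A + 0.564×(-1.7) + 0.215×(-37.4)
0.221·δ_A = -15.3 − (-9.000) = -6.300
δ_A = -6.300 / 0.221 = -28.51‰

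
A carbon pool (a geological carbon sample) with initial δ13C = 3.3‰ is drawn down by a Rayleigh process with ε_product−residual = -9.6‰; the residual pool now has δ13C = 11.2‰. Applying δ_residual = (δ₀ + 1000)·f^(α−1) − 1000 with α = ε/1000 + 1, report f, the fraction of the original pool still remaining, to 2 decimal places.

α − 1 = ε/1000 = -0.0096
(δ_res + 1000)/(δ₀ + 1000) = (11.2 + 1000)/(3.3 + 1000) = 1011.2/1003.3 = 1.007874
f = 1.007874^(1/-0.0096) = exp(ln(1.007874)/-0.0096) = exp(0.00784/-0.0096)
f = exp(-0.8170) = 0.4418

0.44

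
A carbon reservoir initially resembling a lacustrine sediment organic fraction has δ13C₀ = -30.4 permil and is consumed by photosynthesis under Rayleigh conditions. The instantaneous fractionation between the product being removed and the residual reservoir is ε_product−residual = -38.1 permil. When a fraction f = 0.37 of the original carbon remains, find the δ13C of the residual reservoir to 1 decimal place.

Rayleigh residual: δ_res = (δ₀ + 1000)·f^(α−1) − 1000
α = ε/1000 + 1 = 0.96190, so α − 1 = -0.03810
f^(α−1) = 0.37^(-0.03810) = 1.038608
δ_res = (-30.4 + 1000) × 1.038608 − 1000 = 1007.034 − 1000 = 7.03 permil

7.0 permil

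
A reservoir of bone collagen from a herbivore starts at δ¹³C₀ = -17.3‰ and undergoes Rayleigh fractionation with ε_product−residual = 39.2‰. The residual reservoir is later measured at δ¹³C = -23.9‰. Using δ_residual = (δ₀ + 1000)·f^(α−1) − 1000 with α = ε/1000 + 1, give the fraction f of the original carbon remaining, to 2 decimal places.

0.84

α − 1 = ε/1000 = 0.0392
(δ_res + 1000)/(δ₀ + 1000) = (-23.9 + 1000)/(-17.3 + 1000) = 976.1/982.7 = 0.993284
f = 0.993284^(1/0.0392) = exp(ln(0.993284)/0.0392) = exp(-0.00674/0.0392)
f = exp(-0.1719) = 0.8421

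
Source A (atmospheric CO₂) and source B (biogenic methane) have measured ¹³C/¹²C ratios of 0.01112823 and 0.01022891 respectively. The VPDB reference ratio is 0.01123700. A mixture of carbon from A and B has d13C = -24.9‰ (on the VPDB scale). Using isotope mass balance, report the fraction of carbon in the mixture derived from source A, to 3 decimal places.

0.810

δ_A = (0.01112823/0.01123700 − 1)×1000 = (0.990320 − 1)×1000 = -9.680‰
δ_B = (0.01022891/0.01123700 − 1)×1000 = (0.910288 − 1)×1000 = -89.712‰
f_A = (δ_mix − δ_B)/(δ_A − δ_B) = (-24.9 − (-89.712))/(-9.680 − (-89.712))
f_A = 64.812 / 80.032 = 0.8098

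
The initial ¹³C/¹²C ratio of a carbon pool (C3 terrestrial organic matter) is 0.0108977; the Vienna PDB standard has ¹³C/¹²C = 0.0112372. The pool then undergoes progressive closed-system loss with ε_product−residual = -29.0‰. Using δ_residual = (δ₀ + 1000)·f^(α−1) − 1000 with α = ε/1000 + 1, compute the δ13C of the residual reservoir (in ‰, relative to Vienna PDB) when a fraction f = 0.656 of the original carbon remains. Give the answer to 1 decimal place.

-18.3‰

δ₀ = (0.0108977/0.0112372 − 1)×1000 = (0.969788 − 1)×1000 = -30.212‰
α − 1 = ε/1000 = -0.0290
f^(α−1) = 0.656^(-0.0290) = 1.012301
δ_res = (-30.212 + 1000) × 1.012301 − 1000 = 981.717 − 1000 = -18.28‰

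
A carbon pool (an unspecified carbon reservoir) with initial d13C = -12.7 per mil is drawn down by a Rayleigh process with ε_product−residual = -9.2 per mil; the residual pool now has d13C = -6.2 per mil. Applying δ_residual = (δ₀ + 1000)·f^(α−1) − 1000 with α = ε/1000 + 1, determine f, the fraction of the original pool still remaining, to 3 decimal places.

0.490

α − 1 = ε/1000 = -0.0092
(δ_res + 1000)/(δ₀ + 1000) = (-6.2 + 1000)/(-12.7 + 1000) = 993.8/987.3 = 1.006584
f = 1.006584^(1/-0.0092) = exp(ln(1.006584)/-0.0092) = exp(0.00656/-0.0092)
f = exp(-0.7133) = 0.4900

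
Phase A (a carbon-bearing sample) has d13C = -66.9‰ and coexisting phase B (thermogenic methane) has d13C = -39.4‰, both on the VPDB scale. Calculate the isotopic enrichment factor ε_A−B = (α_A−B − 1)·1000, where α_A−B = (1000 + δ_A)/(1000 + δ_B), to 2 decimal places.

α_A−B = (1000 + -66.9) / (1000 + -39.4) = 933.1 / 960.6 = 0.971372
ε_A−B = (0.971372 − 1) × 1000 = -28.628‰
(The approximation ε ≈ δ_A − δ_B would give -27.5‰.)

-28.63‰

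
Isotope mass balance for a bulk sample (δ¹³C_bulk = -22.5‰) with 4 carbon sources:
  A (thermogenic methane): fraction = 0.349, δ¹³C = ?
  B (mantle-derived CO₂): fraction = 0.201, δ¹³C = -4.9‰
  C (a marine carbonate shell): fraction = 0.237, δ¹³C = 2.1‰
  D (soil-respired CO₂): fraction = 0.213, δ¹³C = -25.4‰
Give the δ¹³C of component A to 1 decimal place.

-47.6‰

Isotope mass balance: δ_bulk = Σ fᵢ·δᵢ.
-22.5 = 0.349×δ_A + 0.201×(-4.9) + 0.237×(2.1) + 0.213×(-25.4)
0.349·δ_A = -22.5 − (-5.897) = -16.603
δ_A = -16.603 / 0.349 = -47.57‰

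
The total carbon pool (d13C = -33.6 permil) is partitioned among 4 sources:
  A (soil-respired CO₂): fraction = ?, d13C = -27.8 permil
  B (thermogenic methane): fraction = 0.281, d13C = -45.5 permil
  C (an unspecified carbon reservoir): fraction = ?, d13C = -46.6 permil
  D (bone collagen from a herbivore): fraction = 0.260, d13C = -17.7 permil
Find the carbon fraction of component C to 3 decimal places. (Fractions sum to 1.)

Let f_C and f_A be the unknown fractions; fractions sum to 1 so f_C + f_A = 0.459.
Mass balance: Σ fᵢ·δᵢ = δ_bulk ⇒ f_C·(-46.6) + f_A·(-27.8) = -33.6 − (-17.388) = -16.212
Substitute f_A = 0.459 − f_C:
f_C·(-46.6 − -27.8) = -16.212 − 0.459×(-27.8) = -3.452
f_C = -3.452 / -18.8 = 0.1836

0.184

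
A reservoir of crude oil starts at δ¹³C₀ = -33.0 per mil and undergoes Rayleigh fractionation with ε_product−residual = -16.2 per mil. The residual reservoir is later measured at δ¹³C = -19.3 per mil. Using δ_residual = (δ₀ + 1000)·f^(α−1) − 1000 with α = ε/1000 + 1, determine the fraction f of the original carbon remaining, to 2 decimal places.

0.42

α − 1 = ε/1000 = -0.0162
(δ_res + 1000)/(δ₀ + 1000) = (-19.3 + 1000)/(-33.0 + 1000) = 980.7/967.0 = 1.014168
f = 1.014168^(1/-0.0162) = exp(ln(1.014168)/-0.0162) = exp(0.01407/-0.0162)
f = exp(-0.8684) = 0.4196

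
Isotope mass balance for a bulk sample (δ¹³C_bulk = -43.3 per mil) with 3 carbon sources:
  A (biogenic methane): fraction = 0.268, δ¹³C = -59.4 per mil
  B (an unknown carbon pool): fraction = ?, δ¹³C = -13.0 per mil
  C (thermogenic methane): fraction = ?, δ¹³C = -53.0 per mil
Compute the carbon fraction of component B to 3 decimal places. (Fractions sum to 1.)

0.285

Let f_B and f_C be the unknown fractions; fractions sum to 1 so f_B + f_C = 0.732.
Mass balance: Σ fᵢ·δᵢ = δ_bulk ⇒ f_B·(-13.0) + f_C·(-53.0) = -43.3 − (-15.919) = -27.381
Substitute f_C = 0.732 − f_B:
f_B·(-13.0 − -53.0) = -27.381 − 0.732×(-53.0) = 11.415
f_B = 11.415 / 40.0 = 0.2854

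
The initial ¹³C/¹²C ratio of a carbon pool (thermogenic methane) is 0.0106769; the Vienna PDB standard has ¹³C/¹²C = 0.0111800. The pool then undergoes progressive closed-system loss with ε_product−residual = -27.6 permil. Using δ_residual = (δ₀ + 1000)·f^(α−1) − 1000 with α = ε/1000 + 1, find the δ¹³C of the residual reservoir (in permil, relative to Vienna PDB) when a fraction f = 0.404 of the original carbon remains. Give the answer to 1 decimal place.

δ₀ = (0.0106769/0.0111800 − 1)×1000 = (0.955000 − 1)×1000 = -45.000 permil
α − 1 = ε/1000 = -0.0276
f^(α−1) = 0.404^(-0.0276) = 1.025330
δ_res = (-45.000 + 1000) × 1.025330 − 1000 = 979.191 − 1000 = -20.81 permil

-20.8 permil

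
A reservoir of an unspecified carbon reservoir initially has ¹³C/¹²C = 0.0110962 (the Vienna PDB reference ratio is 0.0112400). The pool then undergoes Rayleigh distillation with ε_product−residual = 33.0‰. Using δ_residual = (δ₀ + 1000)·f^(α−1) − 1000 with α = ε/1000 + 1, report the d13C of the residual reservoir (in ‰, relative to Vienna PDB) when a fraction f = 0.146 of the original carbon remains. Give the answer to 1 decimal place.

δ₀ = (0.0110962/0.0112400 − 1)×1000 = (0.987206 − 1)×1000 = -12.794‰
α − 1 = ε/1000 = 0.0330
f^(α−1) = 0.146^(0.0330) = 0.938477
δ_res = (-12.794 + 1000) × 0.938477 − 1000 = 926.471 − 1000 = -73.53‰

-73.5‰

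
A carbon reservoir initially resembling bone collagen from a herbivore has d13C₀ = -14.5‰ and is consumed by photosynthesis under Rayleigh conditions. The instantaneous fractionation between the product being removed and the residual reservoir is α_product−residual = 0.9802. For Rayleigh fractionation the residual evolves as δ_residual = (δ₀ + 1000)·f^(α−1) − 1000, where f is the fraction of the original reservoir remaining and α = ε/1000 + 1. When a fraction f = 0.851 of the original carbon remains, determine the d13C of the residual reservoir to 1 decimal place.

Rayleigh residual: δ_res = (δ₀ + 1000)·f^(α−1) − 1000
α − 1 = -0.01980
f^(α−1) = 0.851^(-0.01980) = 1.003200
δ_res = (-14.5 + 1000) × 1.003200 − 1000 = 988.653 − 1000 = -11.35‰

-11.3‰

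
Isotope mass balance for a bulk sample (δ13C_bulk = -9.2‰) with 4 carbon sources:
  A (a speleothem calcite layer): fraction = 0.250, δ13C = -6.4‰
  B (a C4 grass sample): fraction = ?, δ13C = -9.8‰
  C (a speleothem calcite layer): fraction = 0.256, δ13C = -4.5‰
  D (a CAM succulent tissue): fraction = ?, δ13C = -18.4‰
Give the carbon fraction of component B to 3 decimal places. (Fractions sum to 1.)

Let f_B and f_D be the unknown fractions; fractions sum to 1 so f_B + f_D = 0.494.
Mass balance: Σ fᵢ·δᵢ = δ_bulk ⇒ f_B·(-9.8) + f_D·(-18.4) = -9.2 − (-2.752) = -6.448
Substitute f_D = 0.494 − f_B:
f_B·(-9.8 − -18.4) = -6.448 − 0.494×(-18.4) = 2.642
f_B = 2.642 / 8.6 = 0.3072

0.307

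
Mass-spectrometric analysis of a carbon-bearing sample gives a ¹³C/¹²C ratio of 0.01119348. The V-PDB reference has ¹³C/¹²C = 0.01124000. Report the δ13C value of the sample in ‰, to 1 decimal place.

-4.1‰

δ13C = (R_sample / R_standard − 1) × 1000
R_sample / R_standard = 0.01119348 / 0.01124000 = 0.995861
δ13C = (0.995861 − 1) × 1000 = -4.14‰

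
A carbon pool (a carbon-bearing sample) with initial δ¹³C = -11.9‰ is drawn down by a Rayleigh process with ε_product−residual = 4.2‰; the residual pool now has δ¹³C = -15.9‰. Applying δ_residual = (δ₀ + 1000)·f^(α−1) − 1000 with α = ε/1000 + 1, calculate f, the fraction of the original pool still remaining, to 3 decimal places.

α − 1 = ε/1000 = 0.0042
(δ_res + 1000)/(δ₀ + 1000) = (-15.9 + 1000)/(-11.9 + 1000) = 984.1/988.1 = 0.995952
f = 0.995952^(1/0.0042) = exp(ln(0.995952)/0.0042) = exp(-0.00406/0.0042)
f = exp(-0.9658) = 0.3807

0.381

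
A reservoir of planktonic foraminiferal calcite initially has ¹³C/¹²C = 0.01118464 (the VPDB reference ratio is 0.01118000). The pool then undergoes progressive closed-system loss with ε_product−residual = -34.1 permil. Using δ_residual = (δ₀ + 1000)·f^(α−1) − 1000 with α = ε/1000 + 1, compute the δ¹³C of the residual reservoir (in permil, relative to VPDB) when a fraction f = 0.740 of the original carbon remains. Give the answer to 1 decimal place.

10.7 permil

δ₀ = (0.01118464/0.01118000 − 1)×1000 = (1.000415 − 1)×1000 = 0.415 permil
α − 1 = ε/1000 = -0.0341
f^(α−1) = 0.740^(-0.0341) = 1.010321
δ_res = (0.415 + 1000) × 1.010321 − 1000 = 1010.740 − 1000 = 10.74 permil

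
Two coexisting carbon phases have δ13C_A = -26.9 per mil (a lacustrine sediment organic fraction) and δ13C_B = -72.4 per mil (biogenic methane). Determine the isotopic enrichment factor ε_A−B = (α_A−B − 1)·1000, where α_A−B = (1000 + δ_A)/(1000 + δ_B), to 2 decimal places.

α_A−B = (1000 + -26.9) / (1000 + -72.4) = 973.1 / 927.6 = 1.049051
ε_A−B = (1.049051 − 1) × 1000 = 49.051 per mil
(The approximation ε ≈ δ_A − δ_B would give 45.5 per mil.)

49.05 per mil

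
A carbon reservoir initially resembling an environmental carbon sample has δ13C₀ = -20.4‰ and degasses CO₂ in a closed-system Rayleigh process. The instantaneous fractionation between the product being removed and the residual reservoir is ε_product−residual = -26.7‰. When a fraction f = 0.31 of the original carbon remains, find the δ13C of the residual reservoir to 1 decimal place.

10.7‰

Rayleigh residual: δ_res = (δ₀ + 1000)·f^(α−1) − 1000
α = ε/1000 + 1 = 0.97330, so α − 1 = -0.02670
f^(α−1) = 0.31^(-0.02670) = 1.031765
δ_res = (-20.4 + 1000) × 1.031765 − 1000 = 1010.717 − 1000 = 10.72‰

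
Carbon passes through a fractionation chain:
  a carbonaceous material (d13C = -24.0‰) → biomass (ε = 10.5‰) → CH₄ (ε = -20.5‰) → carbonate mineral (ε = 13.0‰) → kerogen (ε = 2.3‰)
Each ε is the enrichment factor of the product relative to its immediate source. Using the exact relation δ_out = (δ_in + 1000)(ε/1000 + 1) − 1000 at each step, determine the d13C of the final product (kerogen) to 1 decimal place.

step 1: δ = (-24.00 + 1000)·(10.5/1000 + 1) − 1000 = -13.75‰
step 2: δ = (-13.75 + 1000)·(-20.5/1000 + 1) − 1000 = -33.97‰
step 3: δ = (-33.97 + 1000)·(13.0/1000 + 1) − 1000 = -21.41‰
step 4: δ = (-21.41 + 1000)·(2.3/1000 + 1) − 1000 = -19.16‰

-19.2‰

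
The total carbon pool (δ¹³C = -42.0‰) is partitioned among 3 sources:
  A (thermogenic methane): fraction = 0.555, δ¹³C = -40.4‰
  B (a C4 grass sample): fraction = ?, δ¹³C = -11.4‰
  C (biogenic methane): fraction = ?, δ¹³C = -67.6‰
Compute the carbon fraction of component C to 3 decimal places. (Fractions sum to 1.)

Let f_C and f_B be the unknown fractions; fractions sum to 1 so f_C + f_B = 0.445.
Mass balance: Σ fᵢ·δᵢ = δ_bulk ⇒ f_C·(-67.6) + f_B·(-11.4) = -42.0 − (-22.422) = -19.578
Substitute f_B = 0.445 − f_C:
f_C·(-67.6 − -11.4) = -19.578 − 0.445×(-11.4) = -14.505
f_C = -14.505 / -56.2 = 0.2581

0.258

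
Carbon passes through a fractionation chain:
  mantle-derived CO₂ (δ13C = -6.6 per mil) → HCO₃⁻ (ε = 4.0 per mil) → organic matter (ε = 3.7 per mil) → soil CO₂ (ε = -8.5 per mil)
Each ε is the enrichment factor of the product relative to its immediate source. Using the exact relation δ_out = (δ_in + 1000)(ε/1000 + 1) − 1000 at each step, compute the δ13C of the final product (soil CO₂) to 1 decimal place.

step 1: δ = (-6.60 + 1000)·(4.0/1000 + 1) − 1000 = -2.63 per mil
step 2: δ = (-2.63 + 1000)·(3.7/1000 + 1) − 1000 = 1.06 per mil
step 3: δ = (1.06 + 1000)·(-8.5/1000 + 1) − 1000 = -7.45 per mil

-7.4 per mil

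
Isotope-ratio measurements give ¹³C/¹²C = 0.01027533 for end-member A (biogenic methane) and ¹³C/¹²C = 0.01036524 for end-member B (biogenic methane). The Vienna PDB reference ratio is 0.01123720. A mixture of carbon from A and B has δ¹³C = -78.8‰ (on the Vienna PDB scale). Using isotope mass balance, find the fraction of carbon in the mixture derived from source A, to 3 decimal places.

δ_A = (0.01027533/0.01123720 − 1)×1000 = (0.914403 − 1)×1000 = -85.597‰
δ_B = (0.01036524/0.01123720 − 1)×1000 = (0.922404 − 1)×1000 = -77.596‰
f_A = (δ_mix − δ_B)/(δ_A − δ_B) = (-78.8 − (-77.596))/(-85.597 − (-77.596))
f_A = -1.204 / -8.001 = 0.1505

0.150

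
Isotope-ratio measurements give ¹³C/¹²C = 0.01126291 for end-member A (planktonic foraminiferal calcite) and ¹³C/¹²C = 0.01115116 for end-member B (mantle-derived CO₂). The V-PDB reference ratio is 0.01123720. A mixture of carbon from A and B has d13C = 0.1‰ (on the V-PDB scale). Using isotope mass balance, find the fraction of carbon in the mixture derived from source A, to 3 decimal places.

δ_A = (0.01126291/0.01123720 − 1)×1000 = (1.002288 − 1)×1000 = 2.288‰
δ_B = (0.01115116/0.01123720 − 1)×1000 = (0.992343 − 1)×1000 = -7.657‰
f_A = (δ_mix − δ_B)/(δ_A − δ_B) = (0.1 − (-7.657))/(2.288 − (-7.657))
f_A = 7.757 / 9.945 = 0.7800

0.780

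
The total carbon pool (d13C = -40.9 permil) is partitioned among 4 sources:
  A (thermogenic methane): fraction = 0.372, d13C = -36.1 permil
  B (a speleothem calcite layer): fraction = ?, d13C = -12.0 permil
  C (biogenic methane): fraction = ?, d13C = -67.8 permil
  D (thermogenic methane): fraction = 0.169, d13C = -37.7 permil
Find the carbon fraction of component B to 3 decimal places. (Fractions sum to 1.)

Let f_B and f_C be the unknown fractions; fractions sum to 1 so f_B + f_C = 0.459.
Mass balance: Σ fᵢ·δᵢ = δ_bulk ⇒ f_B·(-12.0) + f_C·(-67.8) = -40.9 − (-19.800) = -21.099
Substitute f_C = 0.459 − f_B:
f_B·(-12.0 − -67.8) = -21.099 − 0.459×(-67.8) = 10.021
f_B = 10.021 / 55.8 = 0.1796

0.180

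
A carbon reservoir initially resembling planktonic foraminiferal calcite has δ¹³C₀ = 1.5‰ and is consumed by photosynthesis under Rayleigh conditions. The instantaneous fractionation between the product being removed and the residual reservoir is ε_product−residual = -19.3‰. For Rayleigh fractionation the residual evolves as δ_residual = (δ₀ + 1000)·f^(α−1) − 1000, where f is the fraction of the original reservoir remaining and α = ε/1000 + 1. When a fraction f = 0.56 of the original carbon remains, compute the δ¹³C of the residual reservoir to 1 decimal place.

Rayleigh residual: δ_res = (δ₀ + 1000)·f^(α−1) − 1000
α = ε/1000 + 1 = 0.98070, so α − 1 = -0.01930
f^(α−1) = 0.56^(-0.01930) = 1.011253
δ_res = (1.5 + 1000) × 1.011253 − 1000 = 1012.770 − 1000 = 12.77‰

12.8‰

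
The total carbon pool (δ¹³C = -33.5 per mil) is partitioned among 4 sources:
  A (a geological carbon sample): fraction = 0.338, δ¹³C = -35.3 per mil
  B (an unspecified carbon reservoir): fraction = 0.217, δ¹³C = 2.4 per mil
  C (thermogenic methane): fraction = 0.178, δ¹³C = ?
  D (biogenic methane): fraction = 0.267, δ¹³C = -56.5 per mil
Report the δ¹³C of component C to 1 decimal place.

Isotope mass balance: δ_bulk = Σ fᵢ·δᵢ.
-33.5 = 0.338×(-35.3) + 0.217×(2.4) + 0.178×δ_C + 0.267×(-56.5)
0.178·δ_C = -33.5 − (-26.496) = -7.004
δ_C = -7.004 / 0.178 = -39.35 per mil

-39.3 per mil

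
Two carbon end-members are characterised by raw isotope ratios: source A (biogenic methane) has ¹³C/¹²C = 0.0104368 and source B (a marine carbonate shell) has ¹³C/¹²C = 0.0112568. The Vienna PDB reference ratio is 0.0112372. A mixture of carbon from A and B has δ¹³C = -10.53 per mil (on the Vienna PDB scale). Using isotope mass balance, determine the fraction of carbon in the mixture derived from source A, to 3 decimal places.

δ_A = (0.0104368/0.0112372 − 1)×1000 = (0.928772 − 1)×1000 = -71.228 per mil
δ_B = (0.0112568/0.0112372 − 1)×1000 = (1.001744 − 1)×1000 = 1.744 per mil
f_A = (δ_mix − δ_B)/(δ_A − δ_B) = (-10.53 − (1.744))/(-71.228 − (1.744))
f_A = -12.274 / -72.972 = 0.1682

0.168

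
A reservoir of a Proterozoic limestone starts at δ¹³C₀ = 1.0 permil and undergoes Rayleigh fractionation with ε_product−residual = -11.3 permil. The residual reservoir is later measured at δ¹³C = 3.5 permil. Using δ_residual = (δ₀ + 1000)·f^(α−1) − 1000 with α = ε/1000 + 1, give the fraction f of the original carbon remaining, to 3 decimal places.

0.802

α − 1 = ε/1000 = -0.0113
(δ_res + 1000)/(δ₀ + 1000) = (3.5 + 1000)/(1.0 + 1000) = 1003.5/1001.0 = 1.002498
f = 1.002498^(1/-0.0113) = exp(ln(1.002498)/-0.0113) = exp(0.00249/-0.0113)
f = exp(-0.2207) = 0.8019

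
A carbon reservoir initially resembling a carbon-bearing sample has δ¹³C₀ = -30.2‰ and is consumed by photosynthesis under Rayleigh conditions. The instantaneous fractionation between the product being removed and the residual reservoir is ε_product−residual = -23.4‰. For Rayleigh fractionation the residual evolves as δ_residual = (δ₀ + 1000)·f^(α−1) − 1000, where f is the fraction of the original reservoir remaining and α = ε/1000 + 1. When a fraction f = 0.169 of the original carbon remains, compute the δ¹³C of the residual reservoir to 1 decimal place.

Rayleigh residual: δ_res = (δ₀ + 1000)·f^(α−1) − 1000
α = ε/1000 + 1 = 0.97660, so α − 1 = -0.02340
f^(α−1) = 0.169^(-0.02340) = 1.042479
δ_res = (-30.2 + 1000) × 1.042479 − 1000 = 1010.996 − 1000 = 11.00‰

11.0‰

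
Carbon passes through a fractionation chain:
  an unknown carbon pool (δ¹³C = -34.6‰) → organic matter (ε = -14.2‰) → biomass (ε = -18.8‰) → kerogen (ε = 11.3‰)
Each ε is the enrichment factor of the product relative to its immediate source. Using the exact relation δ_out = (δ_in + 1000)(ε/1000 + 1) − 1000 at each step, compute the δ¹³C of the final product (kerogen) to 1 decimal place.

step 1: δ = (-34.60 + 1000)·(-14.2/1000 + 1) − 1000 = -48.31‰
step 2: δ = (-48.31 + 1000)·(-18.8/1000 + 1) − 1000 = -66.20‰
step 3: δ = (-66.20 + 1000)·(11.3/1000 + 1) − 1000 = -55.65‰

-55.6‰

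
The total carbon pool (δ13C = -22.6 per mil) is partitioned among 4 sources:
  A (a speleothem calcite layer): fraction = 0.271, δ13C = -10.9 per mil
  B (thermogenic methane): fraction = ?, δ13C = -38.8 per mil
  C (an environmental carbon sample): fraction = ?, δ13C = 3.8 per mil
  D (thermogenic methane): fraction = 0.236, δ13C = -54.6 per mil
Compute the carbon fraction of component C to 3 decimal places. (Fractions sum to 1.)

0.290

Let f_C and f_B be the unknown fractions; fractions sum to 1 so f_C + f_B = 0.493.
Mass balance: Σ fᵢ·δᵢ = δ_bulk ⇒ f_C·(3.8) + f_B·(-38.8) = -22.6 − (-15.840) = -6.761
Substitute f_B = 0.493 − f_C:
f_C·(3.8 − -38.8) = -6.761 − 0.493×(-38.8) = 12.368
f_C = 12.368 / 42.6 = 0.2903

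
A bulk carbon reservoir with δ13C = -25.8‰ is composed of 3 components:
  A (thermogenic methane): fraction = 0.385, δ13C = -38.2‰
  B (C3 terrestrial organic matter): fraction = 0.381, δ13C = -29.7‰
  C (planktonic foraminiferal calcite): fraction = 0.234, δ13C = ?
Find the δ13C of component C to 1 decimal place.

1.0‰

Isotope mass balance: δ_bulk = Σ fᵢ·δᵢ.
-25.8 = 0.385×(-38.2) + 0.381×(-29.7) + 0.234×δ_C
0.234·δ_C = -25.8 − (-26.023) = 0.223
δ_C = 0.223 / 0.234 = 0.95‰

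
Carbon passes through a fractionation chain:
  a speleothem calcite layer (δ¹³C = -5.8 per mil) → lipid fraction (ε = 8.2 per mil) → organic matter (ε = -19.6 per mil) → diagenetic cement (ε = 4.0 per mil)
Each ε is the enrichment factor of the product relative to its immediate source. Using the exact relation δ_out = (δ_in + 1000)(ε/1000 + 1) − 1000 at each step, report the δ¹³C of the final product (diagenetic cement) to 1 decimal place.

step 1: δ = (-5.80 + 1000)·(8.2/1000 + 1) − 1000 = 2.35 per mil
step 2: δ = (2.35 + 1000)·(-19.6/1000 + 1) − 1000 = -17.29 per mil
step 3: δ = (-17.29 + 1000)·(4.0/1000 + 1) − 1000 = -13.36 per mil

-13.4 per mil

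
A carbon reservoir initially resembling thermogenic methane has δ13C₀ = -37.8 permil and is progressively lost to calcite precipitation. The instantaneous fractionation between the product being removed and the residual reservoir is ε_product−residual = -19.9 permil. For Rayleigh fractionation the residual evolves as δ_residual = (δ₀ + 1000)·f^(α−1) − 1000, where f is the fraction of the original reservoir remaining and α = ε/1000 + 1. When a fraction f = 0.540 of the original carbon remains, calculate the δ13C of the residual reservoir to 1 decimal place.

Rayleigh residual: δ_res = (δ₀ + 1000)·f^(α−1) − 1000
α = ε/1000 + 1 = 0.98010, so α − 1 = -0.01990
f^(α−1) = 0.540^(-0.01990) = 1.012338
δ_res = (-37.8 + 1000) × 1.012338 − 1000 = 974.071 − 1000 = -25.93 permil

-25.9 permil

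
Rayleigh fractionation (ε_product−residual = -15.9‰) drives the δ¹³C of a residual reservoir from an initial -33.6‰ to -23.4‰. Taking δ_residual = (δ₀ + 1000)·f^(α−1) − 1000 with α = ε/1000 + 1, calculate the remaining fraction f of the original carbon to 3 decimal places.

α − 1 = ε/1000 = -0.0159
(δ_res + 1000)/(δ₀ + 1000) = (-23.4 + 1000)/(-33.6 + 1000) = 976.6/966.4 = 1.010555
f = 1.010555^(1/-0.0159) = exp(ln(1.010555)/-0.0159) = exp(0.01050/-0.0159)
f = exp(-0.6603) = 0.5167

0.517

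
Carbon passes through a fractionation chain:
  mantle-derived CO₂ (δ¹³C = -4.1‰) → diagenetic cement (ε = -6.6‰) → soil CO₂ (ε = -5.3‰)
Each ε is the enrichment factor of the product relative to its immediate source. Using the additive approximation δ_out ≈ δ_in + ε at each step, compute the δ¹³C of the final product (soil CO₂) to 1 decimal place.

-16.0‰

step 1: δ ≈ -4.1 + (-6.6) = -10.7‰
step 2: δ ≈ -10.7 + (-5.3) = -16.0‰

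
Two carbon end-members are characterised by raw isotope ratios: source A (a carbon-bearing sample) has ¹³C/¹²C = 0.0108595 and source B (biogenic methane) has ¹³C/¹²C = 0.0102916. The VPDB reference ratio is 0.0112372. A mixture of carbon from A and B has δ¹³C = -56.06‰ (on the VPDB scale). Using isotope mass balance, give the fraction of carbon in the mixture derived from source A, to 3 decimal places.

0.556

δ_A = (0.0108595/0.0112372 − 1)×1000 = (0.966388 − 1)×1000 = -33.612‰
δ_B = (0.0102916/0.0112372 − 1)×1000 = (0.915851 − 1)×1000 = -84.149‰
f_A = (δ_mix − δ_B)/(δ_A − δ_B) = (-56.06 − (-84.149))/(-33.612 − (-84.149))
f_A = 28.089 / 50.538 = 0.5558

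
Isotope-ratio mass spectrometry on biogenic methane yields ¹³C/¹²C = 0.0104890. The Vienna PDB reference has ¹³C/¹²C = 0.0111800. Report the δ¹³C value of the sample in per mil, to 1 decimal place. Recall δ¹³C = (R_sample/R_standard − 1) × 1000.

δ¹³C = (R_sample / R_standard − 1) × 1000
R_sample / R_standard = 0.0104890 / 0.0111800 = 0.938193
δ¹³C = (0.938193 − 1) × 1000 = -61.81 per mil

-61.8 per mil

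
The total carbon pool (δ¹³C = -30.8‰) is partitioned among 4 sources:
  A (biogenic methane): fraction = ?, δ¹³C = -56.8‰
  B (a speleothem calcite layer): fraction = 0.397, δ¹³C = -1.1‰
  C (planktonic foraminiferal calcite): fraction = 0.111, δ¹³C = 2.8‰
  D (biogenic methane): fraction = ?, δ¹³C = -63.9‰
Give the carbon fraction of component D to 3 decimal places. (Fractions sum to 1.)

Let f_D and f_A be the unknown fractions; fractions sum to 1 so f_D + f_A = 0.492.
Mass balance: Σ fᵢ·δᵢ = δ_bulk ⇒ f_D·(-63.9) + f_A·(-56.8) = -30.8 − (-0.126) = -30.674
Substitute f_A = 0.492 − f_D:
f_D·(-63.9 − -56.8) = -30.674 − 0.492×(-56.8) = -2.729
f_D = -2.729 / -7.1 = 0.3843

0.384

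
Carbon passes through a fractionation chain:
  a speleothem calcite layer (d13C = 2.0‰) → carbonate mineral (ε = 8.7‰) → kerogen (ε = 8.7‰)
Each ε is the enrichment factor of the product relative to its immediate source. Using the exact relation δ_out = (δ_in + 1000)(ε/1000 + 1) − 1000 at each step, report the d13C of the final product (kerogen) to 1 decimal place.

step 1: δ = (2.00 + 1000)·(8.7/1000 + 1) − 1000 = 10.72‰
step 2: δ = (10.72 + 1000)·(8.7/1000 + 1) − 1000 = 19.51‰

19.5‰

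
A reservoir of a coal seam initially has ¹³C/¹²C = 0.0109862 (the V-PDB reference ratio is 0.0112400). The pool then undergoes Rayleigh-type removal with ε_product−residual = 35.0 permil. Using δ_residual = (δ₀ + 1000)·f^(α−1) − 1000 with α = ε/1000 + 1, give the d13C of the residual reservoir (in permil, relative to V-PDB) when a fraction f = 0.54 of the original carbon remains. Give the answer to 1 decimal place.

δ₀ = (0.0109862/0.0112400 − 1)×1000 = (0.977420 − 1)×1000 = -22.580 permil
α − 1 = ε/1000 = 0.0350
f^(α−1) = 0.54^(0.0350) = 0.978664
δ_res = (-22.580 + 1000) × 0.978664 − 1000 = 956.566 − 1000 = -43.43 permil

-43.4 permil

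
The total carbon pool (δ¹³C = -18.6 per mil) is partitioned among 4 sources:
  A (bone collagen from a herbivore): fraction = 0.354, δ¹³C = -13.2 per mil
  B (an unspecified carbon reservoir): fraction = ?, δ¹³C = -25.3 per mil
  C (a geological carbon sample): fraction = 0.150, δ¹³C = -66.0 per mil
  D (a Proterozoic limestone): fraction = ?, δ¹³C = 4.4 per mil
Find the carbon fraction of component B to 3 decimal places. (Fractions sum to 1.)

0.209

Let f_B and f_D be the unknown fractions; fractions sum to 1 so f_B + f_D = 0.496.
Mass balance: Σ fᵢ·δᵢ = δ_bulk ⇒ f_B·(-25.3) + f_D·(4.4) = -18.6 − (-14.573) = -4.027
Substitute f_D = 0.496 − f_B:
f_B·(-25.3 − 4.4) = -4.027 − 0.496×(4.4) = -6.210
f_B = -6.210 / -29.7 = 0.2091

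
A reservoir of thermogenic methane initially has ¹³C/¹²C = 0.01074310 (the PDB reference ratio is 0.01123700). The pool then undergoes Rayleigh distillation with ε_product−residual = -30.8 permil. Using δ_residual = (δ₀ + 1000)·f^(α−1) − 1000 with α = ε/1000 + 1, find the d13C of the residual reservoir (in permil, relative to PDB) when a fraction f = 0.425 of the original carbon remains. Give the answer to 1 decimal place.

δ₀ = (0.01074310/0.01123700 − 1)×1000 = (0.956047 − 1)×1000 = -43.953 permil
α − 1 = ε/1000 = -0.0308
f^(α−1) = 0.425^(-0.0308) = 1.026705
δ_res = (-43.953 + 1000) × 1.026705 − 1000 = 981.578 − 1000 = -18.42 permil

-18.4 permil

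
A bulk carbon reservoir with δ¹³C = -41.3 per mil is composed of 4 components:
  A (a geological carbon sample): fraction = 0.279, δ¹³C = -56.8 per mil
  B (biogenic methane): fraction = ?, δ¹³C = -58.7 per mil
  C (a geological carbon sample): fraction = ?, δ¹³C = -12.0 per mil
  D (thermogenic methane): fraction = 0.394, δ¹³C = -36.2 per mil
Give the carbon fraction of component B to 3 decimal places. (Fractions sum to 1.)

0.156

Let f_B and f_C be the unknown fractions; fractions sum to 1 so f_B + f_C = 0.327.
Mass balance: Σ fᵢ·δᵢ = δ_bulk ⇒ f_B·(-58.7) + f_C·(-12.0) = -41.3 − (-30.110) = -11.190
Substitute f_C = 0.327 − f_B:
f_B·(-58.7 − -12.0) = -11.190 − 0.327×(-12.0) = -7.266
f_B = -7.266 / -46.7 = 0.1556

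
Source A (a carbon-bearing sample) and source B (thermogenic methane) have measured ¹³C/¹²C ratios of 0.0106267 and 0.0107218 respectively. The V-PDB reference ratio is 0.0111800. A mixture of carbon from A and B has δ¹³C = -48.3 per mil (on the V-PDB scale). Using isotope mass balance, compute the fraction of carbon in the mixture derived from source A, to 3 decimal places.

δ_A = (0.0106267/0.0111800 − 1)×1000 = (0.950510 − 1)×1000 = -49.490 per mil
δ_B = (0.0107218/0.0111800 − 1)×1000 = (0.959016 − 1)×1000 = -40.984 per mil
f_A = (δ_mix − δ_B)/(δ_A − δ_B) = (-48.3 − (-40.984))/(-49.490 − (-40.984))
f_A = -7.316 / -8.506 = 0.8601

0.860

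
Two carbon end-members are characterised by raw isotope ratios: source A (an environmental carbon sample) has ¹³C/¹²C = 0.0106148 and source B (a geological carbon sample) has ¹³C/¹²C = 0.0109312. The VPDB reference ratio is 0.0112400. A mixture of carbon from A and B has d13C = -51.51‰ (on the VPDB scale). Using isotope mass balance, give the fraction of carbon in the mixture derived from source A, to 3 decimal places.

0.854

δ_A = (0.0106148/0.0112400 − 1)×1000 = (0.944377 − 1)×1000 = -55.623‰
δ_B = (0.0109312/0.0112400 − 1)×1000 = (0.972527 − 1)×1000 = -27.473‰
f_A = (δ_mix − δ_B)/(δ_A − δ_B) = (-51.51 − (-27.473))/(-55.623 − (-27.473))
f_A = -24.037 / -28.149 = 0.8539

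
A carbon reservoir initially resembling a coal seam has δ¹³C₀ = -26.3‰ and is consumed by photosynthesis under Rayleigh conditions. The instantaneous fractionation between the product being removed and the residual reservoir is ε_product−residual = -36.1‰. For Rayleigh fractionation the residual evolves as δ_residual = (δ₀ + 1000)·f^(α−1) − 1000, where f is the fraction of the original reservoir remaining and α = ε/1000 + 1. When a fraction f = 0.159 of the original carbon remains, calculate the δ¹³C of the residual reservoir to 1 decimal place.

Rayleigh residual: δ_res = (δ₀ + 1000)·f^(α−1) − 1000
α = ε/1000 + 1 = 0.96390, so α − 1 = -0.03610
f^(α−1) = 0.159^(-0.03610) = 1.068635
δ_res = (-26.3 + 1000) × 1.068635 − 1000 = 1040.530 − 1000 = 40.53‰

40.5‰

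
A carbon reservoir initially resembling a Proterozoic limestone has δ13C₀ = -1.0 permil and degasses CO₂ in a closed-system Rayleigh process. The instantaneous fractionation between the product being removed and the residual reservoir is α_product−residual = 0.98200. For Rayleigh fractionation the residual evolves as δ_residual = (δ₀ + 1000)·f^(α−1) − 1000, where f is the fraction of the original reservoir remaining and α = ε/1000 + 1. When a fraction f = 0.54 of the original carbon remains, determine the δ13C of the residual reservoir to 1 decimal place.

10.1 permil

Rayleigh residual: δ_res = (δ₀ + 1000)·f^(α−1) − 1000
α − 1 = -0.01800
f^(α−1) = 0.54^(-0.01800) = 1.011153
δ_res = (-1.0 + 1000) × 1.011153 − 1000 = 1010.142 − 1000 = 10.14 permil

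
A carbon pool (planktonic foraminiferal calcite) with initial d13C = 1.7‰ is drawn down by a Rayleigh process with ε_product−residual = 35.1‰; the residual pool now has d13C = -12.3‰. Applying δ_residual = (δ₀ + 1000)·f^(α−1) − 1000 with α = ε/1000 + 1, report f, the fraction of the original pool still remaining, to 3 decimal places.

α − 1 = ε/1000 = 0.0351
(δ_res + 1000)/(δ₀ + 1000) = (-12.3 + 1000)/(1.7 + 1000) = 987.7/1001.7 = 0.986024
f = 0.986024^(1/0.0351) = exp(ln(0.986024)/0.0351) = exp(-0.01407/0.0351)
f = exp(-0.4010) = 0.6697

0.670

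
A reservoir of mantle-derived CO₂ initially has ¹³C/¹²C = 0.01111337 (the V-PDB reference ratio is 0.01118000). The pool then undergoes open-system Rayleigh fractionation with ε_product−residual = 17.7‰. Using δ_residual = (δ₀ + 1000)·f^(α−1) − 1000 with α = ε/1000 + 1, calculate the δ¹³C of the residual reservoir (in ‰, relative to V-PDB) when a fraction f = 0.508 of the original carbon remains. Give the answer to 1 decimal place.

δ₀ = (0.01111337/0.01118000 − 1)×1000 = (0.994040 − 1)×1000 = -5.960‰
α − 1 = ε/1000 = 0.0177
f^(α−1) = 0.508^(0.0177) = 0.988084
δ_res = (-5.960 + 1000) × 0.988084 − 1000 = 982.195 − 1000 = -17.80‰

-17.8‰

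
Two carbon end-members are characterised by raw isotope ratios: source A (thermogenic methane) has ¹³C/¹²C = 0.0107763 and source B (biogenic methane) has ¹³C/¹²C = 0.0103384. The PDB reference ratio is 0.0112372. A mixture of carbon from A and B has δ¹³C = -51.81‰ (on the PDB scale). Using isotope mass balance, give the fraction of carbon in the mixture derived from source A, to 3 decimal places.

δ_A = (0.0107763/0.0112372 − 1)×1000 = (0.958984 − 1)×1000 = -41.016‰
δ_B = (0.0103384/0.0112372 − 1)×1000 = (0.920016 − 1)×1000 = -79.984‰
f_A = (δ_mix − δ_B)/(δ_A − δ_B) = (-51.81 − (-79.984))/(-41.016 − (-79.984))
f_A = 28.174 / 38.969 = 0.7230

0.723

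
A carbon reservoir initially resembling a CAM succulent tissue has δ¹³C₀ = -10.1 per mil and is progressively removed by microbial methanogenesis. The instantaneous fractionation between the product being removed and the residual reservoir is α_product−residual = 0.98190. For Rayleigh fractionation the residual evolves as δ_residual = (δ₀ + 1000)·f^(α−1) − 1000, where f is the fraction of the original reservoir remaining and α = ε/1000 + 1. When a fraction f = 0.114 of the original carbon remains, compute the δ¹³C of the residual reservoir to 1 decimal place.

29.6 per mil

Rayleigh residual: δ_res = (δ₀ + 1000)·f^(α−1) − 1000
α − 1 = -0.01810
f^(α−1) = 0.114^(-0.01810) = 1.040088
δ_res = (-10.1 + 1000) × 1.040088 − 1000 = 1029.583 − 1000 = 29.58 per mil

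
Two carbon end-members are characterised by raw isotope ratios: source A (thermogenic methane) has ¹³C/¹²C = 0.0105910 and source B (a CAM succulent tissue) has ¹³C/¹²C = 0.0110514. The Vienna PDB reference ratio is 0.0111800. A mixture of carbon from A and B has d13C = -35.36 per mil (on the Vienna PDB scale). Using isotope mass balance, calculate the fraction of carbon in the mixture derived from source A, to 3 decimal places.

0.579

δ_A = (0.0105910/0.0111800 − 1)×1000 = (0.947317 − 1)×1000 = -52.683 per mil
δ_B = (0.0110514/0.0111800 − 1)×1000 = (0.988497 − 1)×1000 = -11.503 per mil
f_A = (δ_mix − δ_B)/(δ_A − δ_B) = (-35.36 − (-11.503))/(-52.683 − (-11.503))
f_A = -23.857 / -41.181 = 0.5793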